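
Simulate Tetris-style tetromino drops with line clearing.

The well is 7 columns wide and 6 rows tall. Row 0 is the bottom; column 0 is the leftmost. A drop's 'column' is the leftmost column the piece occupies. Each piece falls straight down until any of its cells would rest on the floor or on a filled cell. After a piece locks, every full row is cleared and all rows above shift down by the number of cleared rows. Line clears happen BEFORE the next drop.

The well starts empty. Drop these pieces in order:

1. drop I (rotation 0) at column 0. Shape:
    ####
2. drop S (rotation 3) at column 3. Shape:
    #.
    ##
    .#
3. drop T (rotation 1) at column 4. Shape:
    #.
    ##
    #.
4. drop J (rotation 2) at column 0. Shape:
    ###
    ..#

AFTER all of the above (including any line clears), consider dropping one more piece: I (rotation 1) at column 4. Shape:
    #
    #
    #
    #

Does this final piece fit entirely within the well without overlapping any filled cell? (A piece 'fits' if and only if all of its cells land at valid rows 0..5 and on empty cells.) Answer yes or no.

Drop 1: I rot0 at col 0 lands with bottom-row=0; cleared 0 line(s) (total 0); column heights now [1 1 1 1 0 0 0], max=1
Drop 2: S rot3 at col 3 lands with bottom-row=0; cleared 0 line(s) (total 0); column heights now [1 1 1 3 2 0 0], max=3
Drop 3: T rot1 at col 4 lands with bottom-row=2; cleared 0 line(s) (total 0); column heights now [1 1 1 3 5 4 0], max=5
Drop 4: J rot2 at col 0 lands with bottom-row=1; cleared 0 line(s) (total 0); column heights now [3 3 3 3 5 4 0], max=5
Test piece I rot1 at col 4 (width 1): heights before test = [3 3 3 3 5 4 0]; fits = False

Answer: no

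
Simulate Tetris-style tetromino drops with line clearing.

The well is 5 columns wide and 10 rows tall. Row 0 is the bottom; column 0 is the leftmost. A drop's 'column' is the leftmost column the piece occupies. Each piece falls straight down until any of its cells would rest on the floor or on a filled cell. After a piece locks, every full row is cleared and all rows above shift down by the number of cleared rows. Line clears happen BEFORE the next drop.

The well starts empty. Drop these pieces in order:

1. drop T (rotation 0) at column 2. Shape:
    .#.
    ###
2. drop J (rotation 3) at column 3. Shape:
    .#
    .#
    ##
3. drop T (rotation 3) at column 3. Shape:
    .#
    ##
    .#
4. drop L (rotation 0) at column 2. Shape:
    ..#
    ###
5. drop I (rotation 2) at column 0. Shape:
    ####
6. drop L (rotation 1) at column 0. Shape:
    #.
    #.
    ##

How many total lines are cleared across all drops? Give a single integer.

Answer: 2

Derivation:
Drop 1: T rot0 at col 2 lands with bottom-row=0; cleared 0 line(s) (total 0); column heights now [0 0 1 2 1], max=2
Drop 2: J rot3 at col 3 lands with bottom-row=2; cleared 0 line(s) (total 0); column heights now [0 0 1 3 5], max=5
Drop 3: T rot3 at col 3 lands with bottom-row=5; cleared 0 line(s) (total 0); column heights now [0 0 1 7 8], max=8
Drop 4: L rot0 at col 2 lands with bottom-row=8; cleared 0 line(s) (total 0); column heights now [0 0 9 9 10], max=10
Drop 5: I rot2 at col 0 lands with bottom-row=9; cleared 1 line(s) (total 1); column heights now [0 0 9 9 9], max=9
Drop 6: L rot1 at col 0 lands with bottom-row=0; cleared 1 line(s) (total 2); column heights now [2 0 8 8 8], max=8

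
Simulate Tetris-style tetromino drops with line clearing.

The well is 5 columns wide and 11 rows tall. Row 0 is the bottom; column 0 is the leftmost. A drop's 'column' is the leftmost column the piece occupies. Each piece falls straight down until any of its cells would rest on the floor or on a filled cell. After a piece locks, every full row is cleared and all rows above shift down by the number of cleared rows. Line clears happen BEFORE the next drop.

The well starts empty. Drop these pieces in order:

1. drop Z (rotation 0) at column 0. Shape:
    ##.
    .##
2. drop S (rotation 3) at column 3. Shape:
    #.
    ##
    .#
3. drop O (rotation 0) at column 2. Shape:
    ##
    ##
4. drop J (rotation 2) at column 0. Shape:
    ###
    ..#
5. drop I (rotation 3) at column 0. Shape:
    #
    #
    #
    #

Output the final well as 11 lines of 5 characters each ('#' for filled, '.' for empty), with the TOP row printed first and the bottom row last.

Drop 1: Z rot0 at col 0 lands with bottom-row=0; cleared 0 line(s) (total 0); column heights now [2 2 1 0 0], max=2
Drop 2: S rot3 at col 3 lands with bottom-row=0; cleared 0 line(s) (total 0); column heights now [2 2 1 3 2], max=3
Drop 3: O rot0 at col 2 lands with bottom-row=3; cleared 0 line(s) (total 0); column heights now [2 2 5 5 2], max=5
Drop 4: J rot2 at col 0 lands with bottom-row=5; cleared 0 line(s) (total 0); column heights now [7 7 7 5 2], max=7
Drop 5: I rot3 at col 0 lands with bottom-row=7; cleared 0 line(s) (total 0); column heights now [11 7 7 5 2], max=11

Answer: #....
#....
#....
#....
###..
..#..
..##.
..##.
...#.
##.##
.##.#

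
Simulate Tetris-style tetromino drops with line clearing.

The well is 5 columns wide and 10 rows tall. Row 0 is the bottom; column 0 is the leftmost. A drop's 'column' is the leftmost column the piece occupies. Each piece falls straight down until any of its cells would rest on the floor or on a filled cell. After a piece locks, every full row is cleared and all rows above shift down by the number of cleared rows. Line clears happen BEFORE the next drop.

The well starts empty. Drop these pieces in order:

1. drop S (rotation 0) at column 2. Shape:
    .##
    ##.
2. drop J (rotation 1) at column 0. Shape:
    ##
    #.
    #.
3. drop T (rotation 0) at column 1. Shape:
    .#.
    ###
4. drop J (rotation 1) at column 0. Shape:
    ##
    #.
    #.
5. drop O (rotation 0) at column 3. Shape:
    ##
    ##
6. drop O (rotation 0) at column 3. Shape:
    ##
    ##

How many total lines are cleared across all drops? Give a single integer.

Answer: 0

Derivation:
Drop 1: S rot0 at col 2 lands with bottom-row=0; cleared 0 line(s) (total 0); column heights now [0 0 1 2 2], max=2
Drop 2: J rot1 at col 0 lands with bottom-row=0; cleared 0 line(s) (total 0); column heights now [3 3 1 2 2], max=3
Drop 3: T rot0 at col 1 lands with bottom-row=3; cleared 0 line(s) (total 0); column heights now [3 4 5 4 2], max=5
Drop 4: J rot1 at col 0 lands with bottom-row=3; cleared 0 line(s) (total 0); column heights now [6 6 5 4 2], max=6
Drop 5: O rot0 at col 3 lands with bottom-row=4; cleared 0 line(s) (total 0); column heights now [6 6 5 6 6], max=6
Drop 6: O rot0 at col 3 lands with bottom-row=6; cleared 0 line(s) (total 0); column heights now [6 6 5 8 8], max=8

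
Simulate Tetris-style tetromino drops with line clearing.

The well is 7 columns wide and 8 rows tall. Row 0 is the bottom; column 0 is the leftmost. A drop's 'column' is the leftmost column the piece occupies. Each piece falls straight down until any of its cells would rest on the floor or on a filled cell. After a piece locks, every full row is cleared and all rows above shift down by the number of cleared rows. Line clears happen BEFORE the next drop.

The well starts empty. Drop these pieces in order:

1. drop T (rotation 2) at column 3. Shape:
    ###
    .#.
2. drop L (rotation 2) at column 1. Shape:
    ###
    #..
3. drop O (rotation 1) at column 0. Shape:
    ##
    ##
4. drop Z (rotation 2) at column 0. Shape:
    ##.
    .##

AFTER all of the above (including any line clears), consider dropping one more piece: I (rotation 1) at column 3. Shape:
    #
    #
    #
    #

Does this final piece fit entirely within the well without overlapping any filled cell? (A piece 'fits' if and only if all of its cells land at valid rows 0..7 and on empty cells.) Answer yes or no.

Drop 1: T rot2 at col 3 lands with bottom-row=0; cleared 0 line(s) (total 0); column heights now [0 0 0 2 2 2 0], max=2
Drop 2: L rot2 at col 1 lands with bottom-row=1; cleared 0 line(s) (total 0); column heights now [0 3 3 3 2 2 0], max=3
Drop 3: O rot1 at col 0 lands with bottom-row=3; cleared 0 line(s) (total 0); column heights now [5 5 3 3 2 2 0], max=5
Drop 4: Z rot2 at col 0 lands with bottom-row=5; cleared 0 line(s) (total 0); column heights now [7 7 6 3 2 2 0], max=7
Test piece I rot1 at col 3 (width 1): heights before test = [7 7 6 3 2 2 0]; fits = True

Answer: yes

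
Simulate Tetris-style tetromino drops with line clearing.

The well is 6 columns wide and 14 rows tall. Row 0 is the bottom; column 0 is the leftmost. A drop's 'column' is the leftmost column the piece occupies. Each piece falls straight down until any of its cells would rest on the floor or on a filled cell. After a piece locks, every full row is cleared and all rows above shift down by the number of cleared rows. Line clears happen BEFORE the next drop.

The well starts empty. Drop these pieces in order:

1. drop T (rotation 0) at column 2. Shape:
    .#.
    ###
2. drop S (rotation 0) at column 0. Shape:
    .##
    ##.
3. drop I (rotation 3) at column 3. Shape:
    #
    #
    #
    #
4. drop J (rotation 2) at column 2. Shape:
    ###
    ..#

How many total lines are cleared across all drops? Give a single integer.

Drop 1: T rot0 at col 2 lands with bottom-row=0; cleared 0 line(s) (total 0); column heights now [0 0 1 2 1 0], max=2
Drop 2: S rot0 at col 0 lands with bottom-row=0; cleared 0 line(s) (total 0); column heights now [1 2 2 2 1 0], max=2
Drop 3: I rot3 at col 3 lands with bottom-row=2; cleared 0 line(s) (total 0); column heights now [1 2 2 6 1 0], max=6
Drop 4: J rot2 at col 2 lands with bottom-row=5; cleared 0 line(s) (total 0); column heights now [1 2 7 7 7 0], max=7

Answer: 0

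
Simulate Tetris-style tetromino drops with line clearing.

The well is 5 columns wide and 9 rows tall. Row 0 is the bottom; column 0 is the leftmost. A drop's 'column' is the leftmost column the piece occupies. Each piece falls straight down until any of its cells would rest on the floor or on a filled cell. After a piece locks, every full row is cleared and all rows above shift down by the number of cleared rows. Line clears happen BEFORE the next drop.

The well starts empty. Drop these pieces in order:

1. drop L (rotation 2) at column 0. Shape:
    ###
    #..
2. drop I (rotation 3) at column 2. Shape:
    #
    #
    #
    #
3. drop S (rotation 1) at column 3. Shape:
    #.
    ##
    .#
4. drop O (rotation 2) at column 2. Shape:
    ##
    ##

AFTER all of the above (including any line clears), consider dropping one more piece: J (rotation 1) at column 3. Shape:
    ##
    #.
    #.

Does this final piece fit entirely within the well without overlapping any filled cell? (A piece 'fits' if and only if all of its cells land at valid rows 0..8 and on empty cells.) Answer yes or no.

Drop 1: L rot2 at col 0 lands with bottom-row=0; cleared 0 line(s) (total 0); column heights now [2 2 2 0 0], max=2
Drop 2: I rot3 at col 2 lands with bottom-row=2; cleared 0 line(s) (total 0); column heights now [2 2 6 0 0], max=6
Drop 3: S rot1 at col 3 lands with bottom-row=0; cleared 1 line(s) (total 1); column heights now [1 0 5 2 1], max=5
Drop 4: O rot2 at col 2 lands with bottom-row=5; cleared 0 line(s) (total 1); column heights now [1 0 7 7 1], max=7
Test piece J rot1 at col 3 (width 2): heights before test = [1 0 7 7 1]; fits = False

Answer: no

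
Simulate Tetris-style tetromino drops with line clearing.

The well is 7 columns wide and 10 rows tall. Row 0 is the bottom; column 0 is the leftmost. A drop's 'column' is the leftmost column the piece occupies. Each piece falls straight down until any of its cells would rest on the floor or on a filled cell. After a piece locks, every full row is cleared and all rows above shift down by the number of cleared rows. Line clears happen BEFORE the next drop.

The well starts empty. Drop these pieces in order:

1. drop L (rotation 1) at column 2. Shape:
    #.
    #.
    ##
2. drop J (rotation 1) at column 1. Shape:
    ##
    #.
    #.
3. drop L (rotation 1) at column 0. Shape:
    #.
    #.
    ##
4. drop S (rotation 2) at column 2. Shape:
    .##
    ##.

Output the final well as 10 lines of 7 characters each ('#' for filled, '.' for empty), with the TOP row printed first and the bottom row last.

Answer: .......
.......
.......
#......
#..##..
####...
.##....
.##....
.##....
..##...

Derivation:
Drop 1: L rot1 at col 2 lands with bottom-row=0; cleared 0 line(s) (total 0); column heights now [0 0 3 1 0 0 0], max=3
Drop 2: J rot1 at col 1 lands with bottom-row=1; cleared 0 line(s) (total 0); column heights now [0 4 4 1 0 0 0], max=4
Drop 3: L rot1 at col 0 lands with bottom-row=4; cleared 0 line(s) (total 0); column heights now [7 5 4 1 0 0 0], max=7
Drop 4: S rot2 at col 2 lands with bottom-row=4; cleared 0 line(s) (total 0); column heights now [7 5 5 6 6 0 0], max=7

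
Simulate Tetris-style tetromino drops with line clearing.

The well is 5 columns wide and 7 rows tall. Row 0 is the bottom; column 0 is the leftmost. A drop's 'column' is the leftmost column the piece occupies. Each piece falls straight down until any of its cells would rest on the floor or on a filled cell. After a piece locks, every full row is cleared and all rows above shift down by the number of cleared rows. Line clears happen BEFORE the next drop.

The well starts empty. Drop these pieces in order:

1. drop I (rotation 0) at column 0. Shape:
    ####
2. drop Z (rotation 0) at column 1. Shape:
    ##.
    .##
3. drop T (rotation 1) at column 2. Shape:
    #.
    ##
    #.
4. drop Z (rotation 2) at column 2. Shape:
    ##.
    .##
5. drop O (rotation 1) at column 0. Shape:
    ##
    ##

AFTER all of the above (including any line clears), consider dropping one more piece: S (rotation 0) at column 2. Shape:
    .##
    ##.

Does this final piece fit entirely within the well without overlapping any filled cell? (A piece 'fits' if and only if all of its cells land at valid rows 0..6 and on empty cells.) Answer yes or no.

Answer: no

Derivation:
Drop 1: I rot0 at col 0 lands with bottom-row=0; cleared 0 line(s) (total 0); column heights now [1 1 1 1 0], max=1
Drop 2: Z rot0 at col 1 lands with bottom-row=1; cleared 0 line(s) (total 0); column heights now [1 3 3 2 0], max=3
Drop 3: T rot1 at col 2 lands with bottom-row=3; cleared 0 line(s) (total 0); column heights now [1 3 6 5 0], max=6
Drop 4: Z rot2 at col 2 lands with bottom-row=5; cleared 0 line(s) (total 0); column heights now [1 3 7 7 6], max=7
Drop 5: O rot1 at col 0 lands with bottom-row=3; cleared 0 line(s) (total 0); column heights now [5 5 7 7 6], max=7
Test piece S rot0 at col 2 (width 3): heights before test = [5 5 7 7 6]; fits = False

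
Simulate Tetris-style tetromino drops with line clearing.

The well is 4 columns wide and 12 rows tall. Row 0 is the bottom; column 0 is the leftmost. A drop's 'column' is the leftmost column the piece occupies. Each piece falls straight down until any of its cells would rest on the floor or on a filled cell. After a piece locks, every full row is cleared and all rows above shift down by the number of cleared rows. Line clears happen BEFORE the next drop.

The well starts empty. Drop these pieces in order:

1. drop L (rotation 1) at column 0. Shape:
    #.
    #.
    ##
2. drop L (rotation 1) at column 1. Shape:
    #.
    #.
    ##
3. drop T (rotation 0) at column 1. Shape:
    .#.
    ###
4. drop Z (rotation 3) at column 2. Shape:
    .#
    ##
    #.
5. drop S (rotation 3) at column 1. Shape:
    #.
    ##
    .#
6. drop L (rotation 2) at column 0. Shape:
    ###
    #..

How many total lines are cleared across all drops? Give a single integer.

Drop 1: L rot1 at col 0 lands with bottom-row=0; cleared 0 line(s) (total 0); column heights now [3 1 0 0], max=3
Drop 2: L rot1 at col 1 lands with bottom-row=1; cleared 0 line(s) (total 0); column heights now [3 4 2 0], max=4
Drop 3: T rot0 at col 1 lands with bottom-row=4; cleared 0 line(s) (total 0); column heights now [3 5 6 5], max=6
Drop 4: Z rot3 at col 2 lands with bottom-row=6; cleared 0 line(s) (total 0); column heights now [3 5 8 9], max=9
Drop 5: S rot3 at col 1 lands with bottom-row=8; cleared 0 line(s) (total 0); column heights now [3 11 10 9], max=11
Drop 6: L rot2 at col 0 lands with bottom-row=10; cleared 0 line(s) (total 0); column heights now [12 12 12 9], max=12

Answer: 0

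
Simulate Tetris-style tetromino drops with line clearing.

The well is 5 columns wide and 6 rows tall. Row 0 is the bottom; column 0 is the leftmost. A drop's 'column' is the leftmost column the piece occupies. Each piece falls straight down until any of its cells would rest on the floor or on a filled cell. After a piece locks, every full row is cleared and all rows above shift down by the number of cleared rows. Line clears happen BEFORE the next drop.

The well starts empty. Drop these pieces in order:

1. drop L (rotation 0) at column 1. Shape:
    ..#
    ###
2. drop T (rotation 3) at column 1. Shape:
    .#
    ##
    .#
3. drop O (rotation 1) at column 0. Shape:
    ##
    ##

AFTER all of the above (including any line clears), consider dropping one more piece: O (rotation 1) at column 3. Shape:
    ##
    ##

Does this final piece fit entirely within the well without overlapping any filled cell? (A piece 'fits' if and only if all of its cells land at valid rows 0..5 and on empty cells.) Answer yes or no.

Answer: yes

Derivation:
Drop 1: L rot0 at col 1 lands with bottom-row=0; cleared 0 line(s) (total 0); column heights now [0 1 1 2 0], max=2
Drop 2: T rot3 at col 1 lands with bottom-row=1; cleared 0 line(s) (total 0); column heights now [0 3 4 2 0], max=4
Drop 3: O rot1 at col 0 lands with bottom-row=3; cleared 0 line(s) (total 0); column heights now [5 5 4 2 0], max=5
Test piece O rot1 at col 3 (width 2): heights before test = [5 5 4 2 0]; fits = True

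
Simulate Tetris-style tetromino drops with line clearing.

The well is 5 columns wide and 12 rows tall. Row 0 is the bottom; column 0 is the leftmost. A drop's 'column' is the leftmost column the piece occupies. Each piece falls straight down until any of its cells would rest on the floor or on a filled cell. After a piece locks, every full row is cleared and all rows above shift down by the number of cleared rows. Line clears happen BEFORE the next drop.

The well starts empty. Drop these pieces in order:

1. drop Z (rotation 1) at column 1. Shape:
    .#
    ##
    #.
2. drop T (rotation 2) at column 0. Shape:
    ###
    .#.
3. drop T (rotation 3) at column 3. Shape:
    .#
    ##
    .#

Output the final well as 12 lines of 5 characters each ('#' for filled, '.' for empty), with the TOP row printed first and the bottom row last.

Drop 1: Z rot1 at col 1 lands with bottom-row=0; cleared 0 line(s) (total 0); column heights now [0 2 3 0 0], max=3
Drop 2: T rot2 at col 0 lands with bottom-row=2; cleared 0 line(s) (total 0); column heights now [4 4 4 0 0], max=4
Drop 3: T rot3 at col 3 lands with bottom-row=0; cleared 0 line(s) (total 0); column heights now [4 4 4 2 3], max=4

Answer: .....
.....
.....
.....
.....
.....
.....
.....
###..
.##.#
.####
.#..#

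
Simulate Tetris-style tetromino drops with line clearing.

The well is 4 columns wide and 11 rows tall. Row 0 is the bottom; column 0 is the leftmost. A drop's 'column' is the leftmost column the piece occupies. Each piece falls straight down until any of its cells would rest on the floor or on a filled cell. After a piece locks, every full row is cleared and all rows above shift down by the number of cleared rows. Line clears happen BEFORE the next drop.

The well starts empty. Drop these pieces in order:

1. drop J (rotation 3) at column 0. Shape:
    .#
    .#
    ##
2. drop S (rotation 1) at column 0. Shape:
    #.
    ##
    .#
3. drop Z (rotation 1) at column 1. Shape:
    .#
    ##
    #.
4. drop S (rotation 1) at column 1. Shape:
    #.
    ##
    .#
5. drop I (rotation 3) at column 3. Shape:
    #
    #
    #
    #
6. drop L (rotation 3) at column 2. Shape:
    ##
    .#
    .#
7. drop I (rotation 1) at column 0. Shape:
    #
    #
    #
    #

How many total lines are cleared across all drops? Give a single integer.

Drop 1: J rot3 at col 0 lands with bottom-row=0; cleared 0 line(s) (total 0); column heights now [1 3 0 0], max=3
Drop 2: S rot1 at col 0 lands with bottom-row=3; cleared 0 line(s) (total 0); column heights now [6 5 0 0], max=6
Drop 3: Z rot1 at col 1 lands with bottom-row=5; cleared 0 line(s) (total 0); column heights now [6 7 8 0], max=8
Drop 4: S rot1 at col 1 lands with bottom-row=8; cleared 0 line(s) (total 0); column heights now [6 11 10 0], max=11
Drop 5: I rot3 at col 3 lands with bottom-row=0; cleared 0 line(s) (total 0); column heights now [6 11 10 4], max=11
Drop 6: L rot3 at col 2 lands with bottom-row=8; cleared 0 line(s) (total 0); column heights now [6 11 11 11], max=11
Drop 7: I rot1 at col 0 lands with bottom-row=6; cleared 1 line(s) (total 1); column heights now [9 10 10 10], max=10

Answer: 1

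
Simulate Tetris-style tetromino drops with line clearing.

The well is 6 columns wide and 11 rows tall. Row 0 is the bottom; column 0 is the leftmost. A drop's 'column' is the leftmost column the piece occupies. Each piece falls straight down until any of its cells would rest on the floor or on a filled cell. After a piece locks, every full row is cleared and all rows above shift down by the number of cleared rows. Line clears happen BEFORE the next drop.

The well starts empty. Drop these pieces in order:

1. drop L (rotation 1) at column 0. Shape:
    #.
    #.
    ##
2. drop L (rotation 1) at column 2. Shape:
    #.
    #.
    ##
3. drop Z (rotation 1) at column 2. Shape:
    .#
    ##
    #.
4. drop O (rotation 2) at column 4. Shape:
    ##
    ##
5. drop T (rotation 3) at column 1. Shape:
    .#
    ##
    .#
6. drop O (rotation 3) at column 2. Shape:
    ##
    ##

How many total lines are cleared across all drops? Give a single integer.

Answer: 1

Derivation:
Drop 1: L rot1 at col 0 lands with bottom-row=0; cleared 0 line(s) (total 0); column heights now [3 1 0 0 0 0], max=3
Drop 2: L rot1 at col 2 lands with bottom-row=0; cleared 0 line(s) (total 0); column heights now [3 1 3 1 0 0], max=3
Drop 3: Z rot1 at col 2 lands with bottom-row=3; cleared 0 line(s) (total 0); column heights now [3 1 5 6 0 0], max=6
Drop 4: O rot2 at col 4 lands with bottom-row=0; cleared 1 line(s) (total 1); column heights now [2 0 4 5 1 1], max=5
Drop 5: T rot3 at col 1 lands with bottom-row=4; cleared 0 line(s) (total 1); column heights now [2 6 7 5 1 1], max=7
Drop 6: O rot3 at col 2 lands with bottom-row=7; cleared 0 line(s) (total 1); column heights now [2 6 9 9 1 1], max=9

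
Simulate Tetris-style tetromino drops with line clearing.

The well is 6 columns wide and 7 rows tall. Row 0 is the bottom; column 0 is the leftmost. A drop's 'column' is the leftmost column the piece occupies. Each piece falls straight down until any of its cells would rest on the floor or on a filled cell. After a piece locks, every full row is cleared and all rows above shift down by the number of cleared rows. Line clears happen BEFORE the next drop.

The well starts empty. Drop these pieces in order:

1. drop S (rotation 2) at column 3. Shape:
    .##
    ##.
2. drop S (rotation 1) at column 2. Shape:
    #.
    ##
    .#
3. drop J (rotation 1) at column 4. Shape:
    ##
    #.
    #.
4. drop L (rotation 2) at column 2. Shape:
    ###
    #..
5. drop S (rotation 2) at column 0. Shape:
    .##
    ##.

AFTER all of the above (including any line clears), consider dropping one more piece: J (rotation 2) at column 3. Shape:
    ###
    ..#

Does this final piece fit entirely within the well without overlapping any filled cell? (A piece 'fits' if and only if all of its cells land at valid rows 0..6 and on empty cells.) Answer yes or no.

Drop 1: S rot2 at col 3 lands with bottom-row=0; cleared 0 line(s) (total 0); column heights now [0 0 0 1 2 2], max=2
Drop 2: S rot1 at col 2 lands with bottom-row=1; cleared 0 line(s) (total 0); column heights now [0 0 4 3 2 2], max=4
Drop 3: J rot1 at col 4 lands with bottom-row=2; cleared 0 line(s) (total 0); column heights now [0 0 4 3 5 5], max=5
Drop 4: L rot2 at col 2 lands with bottom-row=4; cleared 0 line(s) (total 0); column heights now [0 0 6 6 6 5], max=6
Drop 5: S rot2 at col 0 lands with bottom-row=5; cleared 0 line(s) (total 0); column heights now [6 7 7 6 6 5], max=7
Test piece J rot2 at col 3 (width 3): heights before test = [6 7 7 6 6 5]; fits = True

Answer: yes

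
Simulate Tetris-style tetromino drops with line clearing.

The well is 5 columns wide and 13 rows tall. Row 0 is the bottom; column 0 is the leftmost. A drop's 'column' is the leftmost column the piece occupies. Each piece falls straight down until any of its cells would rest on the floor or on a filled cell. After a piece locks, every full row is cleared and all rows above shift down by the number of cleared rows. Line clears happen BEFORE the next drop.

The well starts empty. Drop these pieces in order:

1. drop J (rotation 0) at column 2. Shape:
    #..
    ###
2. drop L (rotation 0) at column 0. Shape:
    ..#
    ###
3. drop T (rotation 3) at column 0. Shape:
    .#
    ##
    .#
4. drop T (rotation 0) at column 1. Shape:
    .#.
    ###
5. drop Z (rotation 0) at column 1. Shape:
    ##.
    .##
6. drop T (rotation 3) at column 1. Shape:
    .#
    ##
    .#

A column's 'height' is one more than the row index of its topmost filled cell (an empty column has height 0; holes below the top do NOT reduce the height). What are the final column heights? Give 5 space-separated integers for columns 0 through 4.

Drop 1: J rot0 at col 2 lands with bottom-row=0; cleared 0 line(s) (total 0); column heights now [0 0 2 1 1], max=2
Drop 2: L rot0 at col 0 lands with bottom-row=2; cleared 0 line(s) (total 0); column heights now [3 3 4 1 1], max=4
Drop 3: T rot3 at col 0 lands with bottom-row=3; cleared 0 line(s) (total 0); column heights now [5 6 4 1 1], max=6
Drop 4: T rot0 at col 1 lands with bottom-row=6; cleared 0 line(s) (total 0); column heights now [5 7 8 7 1], max=8
Drop 5: Z rot0 at col 1 lands with bottom-row=8; cleared 0 line(s) (total 0); column heights now [5 10 10 9 1], max=10
Drop 6: T rot3 at col 1 lands with bottom-row=10; cleared 0 line(s) (total 0); column heights now [5 12 13 9 1], max=13

Answer: 5 12 13 9 1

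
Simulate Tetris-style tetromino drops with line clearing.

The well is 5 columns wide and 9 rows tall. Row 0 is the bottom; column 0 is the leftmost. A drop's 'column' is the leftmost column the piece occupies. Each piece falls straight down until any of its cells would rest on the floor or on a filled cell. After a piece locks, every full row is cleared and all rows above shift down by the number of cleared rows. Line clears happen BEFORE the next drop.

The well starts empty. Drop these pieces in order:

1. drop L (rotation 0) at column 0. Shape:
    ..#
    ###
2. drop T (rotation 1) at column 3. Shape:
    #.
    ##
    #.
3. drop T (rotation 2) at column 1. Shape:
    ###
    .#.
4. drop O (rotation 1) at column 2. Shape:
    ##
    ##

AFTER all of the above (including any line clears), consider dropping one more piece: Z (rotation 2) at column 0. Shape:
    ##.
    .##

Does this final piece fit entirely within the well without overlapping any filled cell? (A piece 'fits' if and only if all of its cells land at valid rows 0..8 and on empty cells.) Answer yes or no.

Answer: yes

Derivation:
Drop 1: L rot0 at col 0 lands with bottom-row=0; cleared 0 line(s) (total 0); column heights now [1 1 2 0 0], max=2
Drop 2: T rot1 at col 3 lands with bottom-row=0; cleared 0 line(s) (total 0); column heights now [1 1 2 3 2], max=3
Drop 3: T rot2 at col 1 lands with bottom-row=2; cleared 0 line(s) (total 0); column heights now [1 4 4 4 2], max=4
Drop 4: O rot1 at col 2 lands with bottom-row=4; cleared 0 line(s) (total 0); column heights now [1 4 6 6 2], max=6
Test piece Z rot2 at col 0 (width 3): heights before test = [1 4 6 6 2]; fits = True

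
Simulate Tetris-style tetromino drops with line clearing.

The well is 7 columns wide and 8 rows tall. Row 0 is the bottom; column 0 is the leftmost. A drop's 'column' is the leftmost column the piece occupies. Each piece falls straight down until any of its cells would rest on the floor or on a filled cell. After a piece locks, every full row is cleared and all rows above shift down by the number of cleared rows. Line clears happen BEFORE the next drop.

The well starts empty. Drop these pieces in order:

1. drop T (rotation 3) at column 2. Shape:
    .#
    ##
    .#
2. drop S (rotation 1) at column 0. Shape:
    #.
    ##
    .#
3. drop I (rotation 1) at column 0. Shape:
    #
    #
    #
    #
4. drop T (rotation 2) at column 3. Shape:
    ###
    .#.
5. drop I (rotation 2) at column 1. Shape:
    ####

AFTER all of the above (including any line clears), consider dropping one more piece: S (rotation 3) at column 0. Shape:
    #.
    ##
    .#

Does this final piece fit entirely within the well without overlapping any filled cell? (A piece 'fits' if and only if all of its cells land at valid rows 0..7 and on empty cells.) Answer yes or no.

Drop 1: T rot3 at col 2 lands with bottom-row=0; cleared 0 line(s) (total 0); column heights now [0 0 2 3 0 0 0], max=3
Drop 2: S rot1 at col 0 lands with bottom-row=0; cleared 0 line(s) (total 0); column heights now [3 2 2 3 0 0 0], max=3
Drop 3: I rot1 at col 0 lands with bottom-row=3; cleared 0 line(s) (total 0); column heights now [7 2 2 3 0 0 0], max=7
Drop 4: T rot2 at col 3 lands with bottom-row=2; cleared 0 line(s) (total 0); column heights now [7 2 2 4 4 4 0], max=7
Drop 5: I rot2 at col 1 lands with bottom-row=4; cleared 0 line(s) (total 0); column heights now [7 5 5 5 5 4 0], max=7
Test piece S rot3 at col 0 (width 2): heights before test = [7 5 5 5 5 4 0]; fits = False

Answer: no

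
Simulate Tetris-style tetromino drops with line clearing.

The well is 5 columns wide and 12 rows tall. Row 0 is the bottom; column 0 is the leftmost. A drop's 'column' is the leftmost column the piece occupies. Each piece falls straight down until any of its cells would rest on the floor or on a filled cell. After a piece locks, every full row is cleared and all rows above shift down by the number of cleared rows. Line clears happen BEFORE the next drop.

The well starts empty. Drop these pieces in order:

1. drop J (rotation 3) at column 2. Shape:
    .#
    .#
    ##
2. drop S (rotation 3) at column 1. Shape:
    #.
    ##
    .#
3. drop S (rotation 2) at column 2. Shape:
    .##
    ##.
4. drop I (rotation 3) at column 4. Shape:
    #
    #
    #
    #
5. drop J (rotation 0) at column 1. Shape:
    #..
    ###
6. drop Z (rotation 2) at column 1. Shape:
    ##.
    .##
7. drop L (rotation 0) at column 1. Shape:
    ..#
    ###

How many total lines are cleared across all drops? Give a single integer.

Drop 1: J rot3 at col 2 lands with bottom-row=0; cleared 0 line(s) (total 0); column heights now [0 0 1 3 0], max=3
Drop 2: S rot3 at col 1 lands with bottom-row=1; cleared 0 line(s) (total 0); column heights now [0 4 3 3 0], max=4
Drop 3: S rot2 at col 2 lands with bottom-row=3; cleared 0 line(s) (total 0); column heights now [0 4 4 5 5], max=5
Drop 4: I rot3 at col 4 lands with bottom-row=5; cleared 0 line(s) (total 0); column heights now [0 4 4 5 9], max=9
Drop 5: J rot0 at col 1 lands with bottom-row=5; cleared 0 line(s) (total 0); column heights now [0 7 6 6 9], max=9
Drop 6: Z rot2 at col 1 lands with bottom-row=6; cleared 0 line(s) (total 0); column heights now [0 8 8 7 9], max=9
Drop 7: L rot0 at col 1 lands with bottom-row=8; cleared 0 line(s) (total 0); column heights now [0 9 9 10 9], max=10

Answer: 0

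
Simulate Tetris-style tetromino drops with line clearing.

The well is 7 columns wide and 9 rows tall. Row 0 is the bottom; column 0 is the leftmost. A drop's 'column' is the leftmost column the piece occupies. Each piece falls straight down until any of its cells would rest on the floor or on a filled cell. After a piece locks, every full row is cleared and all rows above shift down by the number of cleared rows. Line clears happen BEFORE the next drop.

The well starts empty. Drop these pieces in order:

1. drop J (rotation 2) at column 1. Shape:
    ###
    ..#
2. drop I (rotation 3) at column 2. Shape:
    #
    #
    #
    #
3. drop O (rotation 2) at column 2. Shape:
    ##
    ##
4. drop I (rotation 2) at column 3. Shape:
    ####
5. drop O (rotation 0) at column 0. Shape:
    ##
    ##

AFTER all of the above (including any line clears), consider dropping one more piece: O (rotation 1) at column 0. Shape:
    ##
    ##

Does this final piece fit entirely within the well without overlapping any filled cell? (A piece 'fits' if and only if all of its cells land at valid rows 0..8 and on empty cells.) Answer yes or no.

Drop 1: J rot2 at col 1 lands with bottom-row=0; cleared 0 line(s) (total 0); column heights now [0 2 2 2 0 0 0], max=2
Drop 2: I rot3 at col 2 lands with bottom-row=2; cleared 0 line(s) (total 0); column heights now [0 2 6 2 0 0 0], max=6
Drop 3: O rot2 at col 2 lands with bottom-row=6; cleared 0 line(s) (total 0); column heights now [0 2 8 8 0 0 0], max=8
Drop 4: I rot2 at col 3 lands with bottom-row=8; cleared 0 line(s) (total 0); column heights now [0 2 8 9 9 9 9], max=9
Drop 5: O rot0 at col 0 lands with bottom-row=2; cleared 0 line(s) (total 0); column heights now [4 4 8 9 9 9 9], max=9
Test piece O rot1 at col 0 (width 2): heights before test = [4 4 8 9 9 9 9]; fits = True

Answer: yes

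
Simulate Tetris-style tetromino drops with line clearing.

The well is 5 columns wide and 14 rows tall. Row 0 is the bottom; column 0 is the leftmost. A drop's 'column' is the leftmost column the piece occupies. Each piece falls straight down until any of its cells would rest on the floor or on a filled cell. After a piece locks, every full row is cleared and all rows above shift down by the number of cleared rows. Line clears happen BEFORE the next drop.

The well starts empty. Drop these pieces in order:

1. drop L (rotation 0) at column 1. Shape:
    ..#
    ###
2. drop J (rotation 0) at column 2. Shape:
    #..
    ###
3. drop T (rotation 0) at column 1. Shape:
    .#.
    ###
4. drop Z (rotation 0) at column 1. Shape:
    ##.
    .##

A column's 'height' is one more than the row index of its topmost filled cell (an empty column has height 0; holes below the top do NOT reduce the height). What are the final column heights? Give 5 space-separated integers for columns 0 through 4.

Drop 1: L rot0 at col 1 lands with bottom-row=0; cleared 0 line(s) (total 0); column heights now [0 1 1 2 0], max=2
Drop 2: J rot0 at col 2 lands with bottom-row=2; cleared 0 line(s) (total 0); column heights now [0 1 4 3 3], max=4
Drop 3: T rot0 at col 1 lands with bottom-row=4; cleared 0 line(s) (total 0); column heights now [0 5 6 5 3], max=6
Drop 4: Z rot0 at col 1 lands with bottom-row=6; cleared 0 line(s) (total 0); column heights now [0 8 8 7 3], max=8

Answer: 0 8 8 7 3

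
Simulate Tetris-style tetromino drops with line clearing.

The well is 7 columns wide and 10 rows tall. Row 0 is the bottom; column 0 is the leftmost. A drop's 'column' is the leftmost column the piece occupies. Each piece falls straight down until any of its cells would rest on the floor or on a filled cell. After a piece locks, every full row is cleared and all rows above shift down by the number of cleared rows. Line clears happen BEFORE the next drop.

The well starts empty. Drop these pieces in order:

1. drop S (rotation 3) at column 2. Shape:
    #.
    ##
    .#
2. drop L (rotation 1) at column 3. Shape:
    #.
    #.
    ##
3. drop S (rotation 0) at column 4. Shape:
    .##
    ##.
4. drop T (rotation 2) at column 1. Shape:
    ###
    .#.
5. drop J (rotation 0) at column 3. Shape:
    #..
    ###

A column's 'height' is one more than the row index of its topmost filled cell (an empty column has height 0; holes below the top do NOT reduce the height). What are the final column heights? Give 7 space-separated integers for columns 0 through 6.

Answer: 0 6 6 8 7 7 5

Derivation:
Drop 1: S rot3 at col 2 lands with bottom-row=0; cleared 0 line(s) (total 0); column heights now [0 0 3 2 0 0 0], max=3
Drop 2: L rot1 at col 3 lands with bottom-row=2; cleared 0 line(s) (total 0); column heights now [0 0 3 5 3 0 0], max=5
Drop 3: S rot0 at col 4 lands with bottom-row=3; cleared 0 line(s) (total 0); column heights now [0 0 3 5 4 5 5], max=5
Drop 4: T rot2 at col 1 lands with bottom-row=4; cleared 0 line(s) (total 0); column heights now [0 6 6 6 4 5 5], max=6
Drop 5: J rot0 at col 3 lands with bottom-row=6; cleared 0 line(s) (total 0); column heights now [0 6 6 8 7 7 5], max=8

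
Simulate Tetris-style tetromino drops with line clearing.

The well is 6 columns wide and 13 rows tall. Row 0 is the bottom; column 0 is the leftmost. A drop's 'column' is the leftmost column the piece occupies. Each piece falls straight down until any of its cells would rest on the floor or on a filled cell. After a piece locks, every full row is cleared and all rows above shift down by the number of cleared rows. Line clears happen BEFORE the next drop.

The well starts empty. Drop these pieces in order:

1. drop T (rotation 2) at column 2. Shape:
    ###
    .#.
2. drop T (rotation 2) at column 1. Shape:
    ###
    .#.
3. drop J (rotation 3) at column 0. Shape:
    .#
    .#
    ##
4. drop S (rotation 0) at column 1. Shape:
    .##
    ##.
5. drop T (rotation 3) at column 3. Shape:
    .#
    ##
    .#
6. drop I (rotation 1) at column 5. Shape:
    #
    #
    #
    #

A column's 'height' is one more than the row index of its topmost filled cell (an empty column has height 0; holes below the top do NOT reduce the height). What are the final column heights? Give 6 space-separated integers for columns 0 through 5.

Answer: 5 8 9 10 11 4

Derivation:
Drop 1: T rot2 at col 2 lands with bottom-row=0; cleared 0 line(s) (total 0); column heights now [0 0 2 2 2 0], max=2
Drop 2: T rot2 at col 1 lands with bottom-row=2; cleared 0 line(s) (total 0); column heights now [0 4 4 4 2 0], max=4
Drop 3: J rot3 at col 0 lands with bottom-row=4; cleared 0 line(s) (total 0); column heights now [5 7 4 4 2 0], max=7
Drop 4: S rot0 at col 1 lands with bottom-row=7; cleared 0 line(s) (total 0); column heights now [5 8 9 9 2 0], max=9
Drop 5: T rot3 at col 3 lands with bottom-row=8; cleared 0 line(s) (total 0); column heights now [5 8 9 10 11 0], max=11
Drop 6: I rot1 at col 5 lands with bottom-row=0; cleared 0 line(s) (total 0); column heights now [5 8 9 10 11 4], max=11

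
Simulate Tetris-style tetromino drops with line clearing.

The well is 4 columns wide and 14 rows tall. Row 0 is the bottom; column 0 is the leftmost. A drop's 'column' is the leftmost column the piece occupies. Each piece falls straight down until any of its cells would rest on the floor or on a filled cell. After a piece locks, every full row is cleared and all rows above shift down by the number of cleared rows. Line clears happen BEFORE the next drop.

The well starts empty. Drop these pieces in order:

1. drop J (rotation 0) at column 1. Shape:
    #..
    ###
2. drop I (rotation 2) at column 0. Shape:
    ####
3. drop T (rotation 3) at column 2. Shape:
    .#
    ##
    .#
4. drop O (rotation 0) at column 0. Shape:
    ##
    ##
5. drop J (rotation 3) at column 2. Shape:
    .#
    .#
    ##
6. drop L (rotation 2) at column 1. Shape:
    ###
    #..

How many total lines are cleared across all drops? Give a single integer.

Drop 1: J rot0 at col 1 lands with bottom-row=0; cleared 0 line(s) (total 0); column heights now [0 2 1 1], max=2
Drop 2: I rot2 at col 0 lands with bottom-row=2; cleared 1 line(s) (total 1); column heights now [0 2 1 1], max=2
Drop 3: T rot3 at col 2 lands with bottom-row=1; cleared 0 line(s) (total 1); column heights now [0 2 3 4], max=4
Drop 4: O rot0 at col 0 lands with bottom-row=2; cleared 1 line(s) (total 2); column heights now [3 3 1 3], max=3
Drop 5: J rot3 at col 2 lands with bottom-row=3; cleared 0 line(s) (total 2); column heights now [3 3 4 6], max=6
Drop 6: L rot2 at col 1 lands with bottom-row=5; cleared 0 line(s) (total 2); column heights now [3 7 7 7], max=7

Answer: 2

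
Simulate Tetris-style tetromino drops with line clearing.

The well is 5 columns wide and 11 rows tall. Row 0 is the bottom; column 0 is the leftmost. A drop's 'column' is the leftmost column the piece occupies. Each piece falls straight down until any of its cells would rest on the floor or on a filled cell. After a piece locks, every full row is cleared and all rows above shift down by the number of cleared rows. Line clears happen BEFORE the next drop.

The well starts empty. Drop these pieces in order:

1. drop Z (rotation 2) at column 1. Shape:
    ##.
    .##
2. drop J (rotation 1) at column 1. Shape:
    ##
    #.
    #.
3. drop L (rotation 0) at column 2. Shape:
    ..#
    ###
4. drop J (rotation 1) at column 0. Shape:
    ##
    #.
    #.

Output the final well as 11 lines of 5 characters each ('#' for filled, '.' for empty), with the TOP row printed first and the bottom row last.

Drop 1: Z rot2 at col 1 lands with bottom-row=0; cleared 0 line(s) (total 0); column heights now [0 2 2 1 0], max=2
Drop 2: J rot1 at col 1 lands with bottom-row=2; cleared 0 line(s) (total 0); column heights now [0 5 5 1 0], max=5
Drop 3: L rot0 at col 2 lands with bottom-row=5; cleared 0 line(s) (total 0); column heights now [0 5 6 6 7], max=7
Drop 4: J rot1 at col 0 lands with bottom-row=3; cleared 1 line(s) (total 1); column heights now [5 5 5 1 6], max=6

Answer: .....
.....
.....
.....
.....
....#
###..
##...
.#...
.##..
..##.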